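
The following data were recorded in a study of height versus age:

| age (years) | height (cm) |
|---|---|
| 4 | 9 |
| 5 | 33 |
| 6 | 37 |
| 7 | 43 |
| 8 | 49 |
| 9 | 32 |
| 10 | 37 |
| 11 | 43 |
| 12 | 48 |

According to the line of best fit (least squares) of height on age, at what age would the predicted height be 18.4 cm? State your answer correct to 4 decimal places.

n = 9, Σx = 72, Σy = 331, Σxy = 2823, Σx² = 636
Sxx = Σx² − (Σx)²/n = 636 − 576 = 60
Sxy = Σxy − (Σx)(Σy)/n = 2823 − 2648 = 175
b = Sxy/Sxx = 175/60 = 2.916667
a = ȳ − b·x̄ = 36.777778 − 2.916667·8 = 13.444444
Set a + b·x = 18.4: x = (18.4 − 13.444444) / 2.916667 = 1.699048

1.6990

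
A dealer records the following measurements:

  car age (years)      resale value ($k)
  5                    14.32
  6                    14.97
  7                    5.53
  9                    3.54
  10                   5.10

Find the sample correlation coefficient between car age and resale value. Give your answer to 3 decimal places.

-0.848

n = 5, Σx = 37, Σy = 43.46, Σxy = 282.99, Σx² = 291, Σy² = 498.2858
Sxx = Σx² − (Σx)²/n = 291 − 273.8 = 17.2
Sxy = Σxy − (Σx)(Σy)/n = 282.99 − 321.604 = -38.614
Syy = Σy² − (Σy)²/n = 498.2858 − 377.75432 = 120.53148
r = Sxy/√(Sxx·Syy) = -38.614/√(2073.141456) = -38.614/45.531763 = -0.848067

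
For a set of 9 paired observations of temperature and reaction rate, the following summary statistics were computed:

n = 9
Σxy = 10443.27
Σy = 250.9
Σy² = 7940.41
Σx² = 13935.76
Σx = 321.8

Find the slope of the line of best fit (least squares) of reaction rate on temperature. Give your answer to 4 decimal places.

Sxx = Σx² − (Σx)²/n = 13935.76 − 11506.137778 = 2429.622222
Sxy = Σxy − (Σx)(Σy)/n = 10443.27 − 8971.068889 = 1472.201111
b = Sxy/Sxx = 1472.201111/2429.622222 = 0.605938

0.6059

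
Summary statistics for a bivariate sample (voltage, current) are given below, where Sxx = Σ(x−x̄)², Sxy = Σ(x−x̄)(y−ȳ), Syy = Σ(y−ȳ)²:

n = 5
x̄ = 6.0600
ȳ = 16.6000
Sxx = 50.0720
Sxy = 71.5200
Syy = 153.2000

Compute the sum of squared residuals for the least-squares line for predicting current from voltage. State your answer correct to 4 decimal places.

51.0449

b = Sxy/Sxx = 71.52/50.072 = 1.428343
SSE = Syy − b·Sxy = 153.2 − 1.428343·71.52 = 51.044895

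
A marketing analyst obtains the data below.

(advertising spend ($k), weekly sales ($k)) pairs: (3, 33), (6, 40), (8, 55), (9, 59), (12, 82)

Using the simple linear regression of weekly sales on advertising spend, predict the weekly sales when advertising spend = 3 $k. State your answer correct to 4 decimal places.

n = 5, Σx = 38, Σy = 269, Σxy = 2294, Σx² = 334
Sxx = Σx² − (Σx)²/n = 334 − 288.8 = 45.2
Sxy = Σxy − (Σx)(Σy)/n = 2294 − 2044.4 = 249.6
b = Sxy/Sxx = 249.6/45.2 = 5.522124
a = ȳ − b·x̄ = 53.8 − 5.522124·7.6 = 11.831858
ŷ(3) = a + b·3 = 11.831858 + 5.522124·3 = 28.398230

28.3982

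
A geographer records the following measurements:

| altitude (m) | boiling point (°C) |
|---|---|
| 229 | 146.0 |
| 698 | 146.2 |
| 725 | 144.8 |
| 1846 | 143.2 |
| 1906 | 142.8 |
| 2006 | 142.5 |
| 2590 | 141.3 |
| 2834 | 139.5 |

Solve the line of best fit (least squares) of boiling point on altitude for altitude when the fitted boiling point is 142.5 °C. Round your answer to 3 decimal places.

1938.409

n = 8, Σx = 12834, Σy = 1146.3, Σxy = 1824150.6, Σx² = 26869514
Sxx = Σx² − (Σx)²/n = 26869514 − 20588944.5 = 6280569.5
Sxy = Σxy − (Σx)(Σy)/n = 1824150.6 − 1838951.775 = -14801.175
b = Sxy/Sxx = -14801.175/6280569.5 = -0.002357
a = ȳ − b·x̄ = 143.2875 − (-0.002357)·1604.25 = 147.068174
Set a + b·x = 142.5: x = (142.5 − 147.068174) / (-0.002357) = 1938.409179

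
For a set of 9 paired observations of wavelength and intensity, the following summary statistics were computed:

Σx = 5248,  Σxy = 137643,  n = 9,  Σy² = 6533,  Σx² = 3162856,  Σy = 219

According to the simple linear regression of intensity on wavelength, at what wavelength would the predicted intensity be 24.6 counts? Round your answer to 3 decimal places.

585.866

Sxx = Σx² − (Σx)²/n = 3162856 − 3060167.111111 = 102688.888889
Sxy = Σxy − (Σx)(Σy)/n = 137643 − 127701.333333 = 9941.666667
b = Sxy/Sxx = 9941.666667/102688.888889 = 0.096813
a = ȳ − b·x̄ = 24.333333 − 0.096813·583.111111 = -32.119671
Set a + b·x = 24.6: x = (24.6 − (-32.119671)) / 0.096813 = 585.865549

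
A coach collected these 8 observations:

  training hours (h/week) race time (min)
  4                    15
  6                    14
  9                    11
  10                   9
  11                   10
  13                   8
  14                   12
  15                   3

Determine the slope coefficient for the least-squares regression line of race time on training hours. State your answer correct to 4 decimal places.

n = 8, Σx = 82, Σy = 82, Σxy = 760, Σx² = 944
Sxx = Σx² − (Σx)²/n = 944 − 840.5 = 103.5
Sxy = Σxy − (Σx)(Σy)/n = 760 − 840.5 = -80.5
b = Sxy/Sxx = -80.5/103.5 = -0.777778

-0.7778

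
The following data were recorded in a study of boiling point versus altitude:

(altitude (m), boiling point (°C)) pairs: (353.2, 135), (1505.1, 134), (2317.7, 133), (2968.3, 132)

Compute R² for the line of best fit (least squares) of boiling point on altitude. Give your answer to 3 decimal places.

n = 4, Σx = 7144.3, Σy = 534, Σxy = 949435.1, Σx² = 16572614.43, Σy² = 71294
Sxx = Σx² − (Σx)²/n = 16572614.43 − 12760255.6225 = 3812358.8075
Sxy = Σxy − (Σx)(Σy)/n = 949435.1 − 953764.05 = -4328.95
Syy = Σy² − (Σy)²/n = 71294 − 71289 = 5
R² = Sxy²/(Sxx·Syy) = (-4328.95)²/(3812358.8075·5) = 0.983108

0.983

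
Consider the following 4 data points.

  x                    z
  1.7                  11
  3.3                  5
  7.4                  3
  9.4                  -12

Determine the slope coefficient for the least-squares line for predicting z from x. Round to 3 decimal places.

-2.456

n = 4, Σx = 21.8, Σy = 7, Σxy = -55.4, Σx² = 156.9
Sxx = Σx² − (Σx)²/n = 156.9 − 118.81 = 38.09
Sxy = Σxy − (Σx)(Σy)/n = -55.4 − 38.15 = -93.55
b = Sxy/Sxx = -93.55/38.09 = -2.456025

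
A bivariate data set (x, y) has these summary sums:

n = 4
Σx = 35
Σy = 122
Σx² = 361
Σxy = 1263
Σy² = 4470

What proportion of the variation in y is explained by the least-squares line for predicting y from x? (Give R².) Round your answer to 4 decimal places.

Sxx = Σx² − (Σx)²/n = 361 − 306.25 = 54.75
Sxy = Σxy − (Σx)(Σy)/n = 1263 − 1067.5 = 195.5
Syy = Σy² − (Σy)²/n = 4470 − 3721 = 749
R² = Sxy²/(Sxx·Syy) = (195.5)²/(54.75·749) = 0.932025

0.9320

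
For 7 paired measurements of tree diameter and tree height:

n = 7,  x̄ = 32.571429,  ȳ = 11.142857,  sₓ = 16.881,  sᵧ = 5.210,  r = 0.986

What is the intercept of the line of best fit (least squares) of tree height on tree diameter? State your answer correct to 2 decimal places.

b = r · sᵧ/sₓ = 0.986 · 5.21/16.881 = 0.304310
a = ȳ − b·x̄ = 11.142857 − 0.304310·32.571429 = 1.231040

1.23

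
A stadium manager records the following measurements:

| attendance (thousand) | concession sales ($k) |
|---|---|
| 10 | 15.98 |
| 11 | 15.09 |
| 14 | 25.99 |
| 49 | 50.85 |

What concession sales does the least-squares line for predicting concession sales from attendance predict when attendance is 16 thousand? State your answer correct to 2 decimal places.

n = 4, Σx = 84, Σy = 107.91, Σxy = 3181.3, Σx² = 2818
Sxx = Σx² − (Σx)²/n = 2818 − 1764 = 1054
Sxy = Σxy − (Σx)(Σy)/n = 3181.3 − 2266.11 = 915.19
b = Sxy/Sxx = 915.19/1054 = 0.868302
a = ȳ − b·x̄ = 26.9775 − 0.868302·21 = 8.743164
ŷ(16) = a + b·16 = 8.743164 + 0.868302·16 = 22.635991

22.64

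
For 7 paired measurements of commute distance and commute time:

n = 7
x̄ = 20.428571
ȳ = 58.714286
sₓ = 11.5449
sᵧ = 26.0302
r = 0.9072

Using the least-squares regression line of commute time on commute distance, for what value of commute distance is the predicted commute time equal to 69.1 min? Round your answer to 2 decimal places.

b = r · sᵧ/sₓ = 0.9072 · 26.0302/11.5449 = 2.045457
a = ȳ − b·x̄ = 58.714286 − 2.045457·20.428571 = 16.928521
Set a + b·x = 69.1: x = (69.1 − 16.928521) / 2.045457 = 25.506025

25.51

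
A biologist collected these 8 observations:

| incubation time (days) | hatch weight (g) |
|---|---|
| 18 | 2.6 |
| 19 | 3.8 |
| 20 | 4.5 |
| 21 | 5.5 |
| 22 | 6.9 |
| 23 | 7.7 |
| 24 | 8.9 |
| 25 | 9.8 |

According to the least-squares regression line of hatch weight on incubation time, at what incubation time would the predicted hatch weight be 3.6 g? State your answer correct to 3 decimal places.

18.975

n = 8, Σx = 172, Σy = 49.7, Σxy = 1112, Σx² = 3740
Sxx = Σx² − (Σx)²/n = 3740 − 3698 = 42
Sxy = Σxy − (Σx)(Σy)/n = 1112 − 1068.55 = 43.45
b = Sxy/Sxx = 43.45/42 = 1.034524
a = ȳ − b·x̄ = 6.2125 − 1.034524·21.5 = -16.029762
Set a + b·x = 3.6: x = (3.6 − (-16.029762)) / 1.034524 = 18.974684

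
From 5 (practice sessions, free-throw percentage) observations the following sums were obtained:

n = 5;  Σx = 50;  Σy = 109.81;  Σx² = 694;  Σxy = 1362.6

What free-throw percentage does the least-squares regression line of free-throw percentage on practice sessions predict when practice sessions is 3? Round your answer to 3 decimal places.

Sxx = Σx² − (Σx)²/n = 694 − 500 = 194
Sxy = Σxy − (Σx)(Σy)/n = 1362.6 − 1098.1 = 264.5
b = Sxy/Sxx = 264.5/194 = 1.363402
a = ȳ − b·x̄ = 21.962 − 1.363402·10 = 8.327979
ŷ(3) = a + b·3 = 8.327979 + 1.363402·3 = 12.418186

12.418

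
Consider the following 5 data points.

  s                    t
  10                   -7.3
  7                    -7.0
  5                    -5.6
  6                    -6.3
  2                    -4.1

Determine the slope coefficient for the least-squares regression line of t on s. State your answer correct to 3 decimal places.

-0.418

n = 5, Σx = 30, Σy = -30.3, Σxy = -196, Σx² = 214
Sxx = Σx² − (Σx)²/n = 214 − 180 = 34
Sxy = Σxy − (Σx)(Σy)/n = -196 − (-181.8) = -14.2
b = Sxy/Sxx = -14.2/34 = -0.417647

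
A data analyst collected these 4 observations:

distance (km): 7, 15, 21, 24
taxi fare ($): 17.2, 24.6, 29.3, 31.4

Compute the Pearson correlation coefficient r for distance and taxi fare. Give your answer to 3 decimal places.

n = 4, Σx = 67, Σy = 102.5, Σxy = 1858.3, Σx² = 1291, Σy² = 2745.45
Sxx = Σx² − (Σx)²/n = 1291 − 1122.25 = 168.75
Sxy = Σxy − (Σx)(Σy)/n = 1858.3 − 1716.875 = 141.425
Syy = Σy² − (Σy)²/n = 2745.45 − 2626.5625 = 118.8875
r = Sxy/√(Sxx·Syy) = 141.425/√(20062.265625) = 141.425/141.641327 = 0.998473

0.998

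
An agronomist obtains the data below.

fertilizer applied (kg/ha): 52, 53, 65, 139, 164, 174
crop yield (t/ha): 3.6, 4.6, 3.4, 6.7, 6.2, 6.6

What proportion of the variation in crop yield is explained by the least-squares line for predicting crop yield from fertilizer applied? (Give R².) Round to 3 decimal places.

n = 6, Σx = 647, Σy = 31.1, Σxy = 3748.5, Σx² = 86231, Σy² = 172.57
Sxx = Σx² − (Σx)²/n = 86231 − 69768.166667 = 16462.833333
Sxy = Σxy − (Σx)(Σy)/n = 3748.5 − 3353.616667 = 394.883333
Syy = Σy² − (Σy)²/n = 172.57 − 161.201667 = 11.368333
R² = Sxy²/(Sxx·Syy) = (394.883333)²/(16462.833333·11.368333) = 0.833175

0.833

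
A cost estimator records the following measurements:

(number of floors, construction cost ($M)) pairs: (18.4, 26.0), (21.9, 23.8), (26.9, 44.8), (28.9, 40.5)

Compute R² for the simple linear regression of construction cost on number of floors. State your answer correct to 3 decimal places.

n = 4, Σx = 96.1, Σy = 135.1, Σxy = 3375.19, Σx² = 2376.99, Σy² = 4889.73
Sxx = Σx² − (Σx)²/n = 2376.99 − 2308.8025 = 68.1875
Sxy = Σxy − (Σx)(Σy)/n = 3375.19 − 3245.7775 = 129.4125
Syy = Σy² − (Σy)²/n = 4889.73 − 4563.0025 = 326.7275
R² = Sxy²/(Sxx·Syy) = (129.4125)²/(68.1875·326.7275) = 0.751730

0.752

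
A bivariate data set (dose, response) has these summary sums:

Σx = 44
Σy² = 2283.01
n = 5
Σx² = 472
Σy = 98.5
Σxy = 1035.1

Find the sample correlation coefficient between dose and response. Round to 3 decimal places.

Sxx = Σx² − (Σx)²/n = 472 − 387.2 = 84.8
Sxy = Σxy − (Σx)(Σy)/n = 1035.1 − 866.8 = 168.3
Syy = Σy² − (Σy)²/n = 2283.01 − 1940.45 = 342.56
r = Sxy/√(Sxx·Syy) = 168.3/√(29049.088) = 168.3/170.437930 = 0.987456

0.987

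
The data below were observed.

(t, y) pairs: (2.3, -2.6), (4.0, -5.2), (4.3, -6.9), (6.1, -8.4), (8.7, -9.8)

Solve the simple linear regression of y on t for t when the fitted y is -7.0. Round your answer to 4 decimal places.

n = 5, Σx = 25.4, Σy = -32.9, Σxy = -192.95, Σx² = 152.68
Sxx = Σx² − (Σx)²/n = 152.68 − 129.032 = 23.648
Sxy = Σxy − (Σx)(Σy)/n = -192.95 − (-167.132) = -25.818
b = Sxy/Sxx = -25.818/23.648 = -1.091763
a = ȳ − b·x̄ = -6.58 − (-1.091763)·5.08 = -1.033846
Set a + b·x = -7.0: x = (-7.0 − (-1.033846)) / (-1.091763) = 5.464699

5.4647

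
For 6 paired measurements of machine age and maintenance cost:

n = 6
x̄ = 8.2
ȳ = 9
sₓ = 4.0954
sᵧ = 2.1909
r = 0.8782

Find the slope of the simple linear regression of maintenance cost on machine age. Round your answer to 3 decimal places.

b = r · sᵧ/sₓ = 0.8782 · 2.1909/4.0954 = 0.469807

0.470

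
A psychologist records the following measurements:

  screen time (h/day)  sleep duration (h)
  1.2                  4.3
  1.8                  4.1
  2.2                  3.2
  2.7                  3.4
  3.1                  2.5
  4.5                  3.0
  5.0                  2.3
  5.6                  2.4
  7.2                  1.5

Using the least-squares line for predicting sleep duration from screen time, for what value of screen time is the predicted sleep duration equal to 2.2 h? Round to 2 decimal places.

5.56

n = 9, Σx = 33.3, Σy = 26.7, Σxy = 85.75, Σx² = 154.87
Sxx = Σx² − (Σx)²/n = 154.87 − 123.21 = 31.66
Sxy = Σxy − (Σx)(Σy)/n = 85.75 − 98.79 = -13.04
b = Sxy/Sxx = -13.04/31.66 = -0.411876
a = ȳ − b·x̄ = 2.966667 − (-0.411876)·3.7 = 4.490609
Set a + b·x = 2.2: x = (2.2 − 4.490609) / (-0.411876) = 5.561401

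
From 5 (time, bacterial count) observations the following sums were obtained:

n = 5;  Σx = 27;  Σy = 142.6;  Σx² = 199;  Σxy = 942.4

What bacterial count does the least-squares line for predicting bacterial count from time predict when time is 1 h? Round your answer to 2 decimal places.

14.26

Sxx = Σx² − (Σx)²/n = 199 − 145.8 = 53.2
Sxy = Σxy − (Σx)(Σy)/n = 942.4 − 770.04 = 172.36
b = Sxy/Sxx = 172.36/53.2 = 3.239850
a = ȳ − b·x̄ = 28.52 − 3.239850·5.4 = 11.024812
ŷ(1) = a + b·1 = 11.024812 + 3.239850·1 = 14.264662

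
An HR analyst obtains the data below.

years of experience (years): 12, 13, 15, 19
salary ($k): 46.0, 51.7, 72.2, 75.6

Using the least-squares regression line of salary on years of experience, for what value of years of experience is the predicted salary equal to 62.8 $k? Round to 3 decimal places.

15.085

n = 4, Σx = 59, Σy = 245.5, Σxy = 3743.5, Σx² = 899
Sxx = Σx² − (Σx)²/n = 899 − 870.25 = 28.75
Sxy = Σxy − (Σx)(Σy)/n = 3743.5 − 3621.125 = 122.375
b = Sxy/Sxx = 122.375/28.75 = 4.256522
a = ȳ − b·x̄ = 61.375 − 4.256522·14.75 = -1.408696
Set a + b·x = 62.8: x = (62.8 − (-1.408696)) / 4.256522 = 15.084780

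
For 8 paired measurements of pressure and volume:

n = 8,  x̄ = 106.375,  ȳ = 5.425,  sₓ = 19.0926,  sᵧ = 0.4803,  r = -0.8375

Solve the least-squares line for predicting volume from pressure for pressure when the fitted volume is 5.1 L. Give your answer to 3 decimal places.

b = r · sᵧ/sₓ = -0.8375 · 0.4803/19.0926 = -0.021068
a = ȳ − b·x̄ = 5.425 − (-0.021068)·106.375 = 7.666155
Set a + b·x = 5.1: x = (5.1 − 7.666155) / (-0.021068) = 121.800919

121.801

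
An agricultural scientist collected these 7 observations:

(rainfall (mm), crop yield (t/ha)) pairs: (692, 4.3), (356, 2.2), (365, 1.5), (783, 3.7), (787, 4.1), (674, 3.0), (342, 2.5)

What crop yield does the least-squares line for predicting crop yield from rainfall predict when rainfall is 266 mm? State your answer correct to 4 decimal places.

1.6952

n = 7, Σx = 3999, Σy = 21.3, Σxy = 13307.1, Σx² = 2542523
Sxx = Σx² − (Σx)²/n = 2542523 − 2284571.571429 = 257951.428571
Sxy = Σxy − (Σx)(Σy)/n = 13307.1 − 12168.385714 = 1138.714286
b = Sxy/Sxx = 1138.714286/257951.428571 = 0.004414
a = ȳ − b·x̄ = 3.042857 − 0.004414·571.285714 = 0.520944
ŷ(266) = a + b·266 = 0.520944 + 0.004414·266 = 1.695188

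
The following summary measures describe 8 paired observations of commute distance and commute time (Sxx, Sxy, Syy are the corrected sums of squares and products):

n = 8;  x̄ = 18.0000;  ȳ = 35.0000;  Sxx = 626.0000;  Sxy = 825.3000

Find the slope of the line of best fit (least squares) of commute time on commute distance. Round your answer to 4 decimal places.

1.3184

b = Sxy/Sxx = 825.3/626 = 1.318371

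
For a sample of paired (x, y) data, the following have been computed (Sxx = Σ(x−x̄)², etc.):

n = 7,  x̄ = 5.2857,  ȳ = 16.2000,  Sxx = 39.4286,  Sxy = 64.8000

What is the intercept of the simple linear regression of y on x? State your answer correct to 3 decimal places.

7.513

b = Sxy/Sxx = 64.8/39.4286 = 1.643477
a = ȳ − b·x̄ = 16.2 − 1.643477·5.2857 = 7.513073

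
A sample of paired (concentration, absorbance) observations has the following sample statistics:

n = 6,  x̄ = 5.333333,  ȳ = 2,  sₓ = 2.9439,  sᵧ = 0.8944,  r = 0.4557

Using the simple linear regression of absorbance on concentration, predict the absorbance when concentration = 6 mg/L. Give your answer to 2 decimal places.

b = r · sᵧ/sₓ = 0.4557 · 0.8944/2.9439 = 0.138448
a = ȳ − b·x̄ = 2 − 0.138448·5.333333 = 1.261609
ŷ(6) = a + b·6 = 1.261609 + 0.138448·6 = 2.092299

2.09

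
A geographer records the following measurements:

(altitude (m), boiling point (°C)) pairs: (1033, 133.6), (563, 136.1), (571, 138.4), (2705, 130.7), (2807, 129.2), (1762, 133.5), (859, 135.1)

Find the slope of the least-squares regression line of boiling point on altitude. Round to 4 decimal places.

-0.0030

n = 7, Σx = 10300, Σy = 936.6, Σxy = 1361145.3, Σx² = 20748898
Sxx = Σx² − (Σx)²/n = 20748898 − 15155714.285714 = 5593183.714286
Sxy = Σxy − (Σx)(Σy)/n = 1361145.3 − 1378140 = -16994.7
b = Sxy/Sxx = -16994.7/5593183.714286 = -0.003038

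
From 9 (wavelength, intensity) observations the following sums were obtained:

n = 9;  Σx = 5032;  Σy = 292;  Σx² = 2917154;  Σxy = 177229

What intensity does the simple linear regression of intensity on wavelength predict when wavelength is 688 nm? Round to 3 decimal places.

49.805

Sxx = Σx² − (Σx)²/n = 2917154 − 2813447.111111 = 103706.888889
Sxy = Σxy − (Σx)(Σy)/n = 177229 − 163260.444444 = 13968.555556
b = Sxy/Sxx = 13968.555556/103706.888889 = 0.134693
a = ȳ − b·x̄ = 32.444444 − 0.134693·559.111111 = -42.863712
ŷ(688) = a + b·688 = -42.863712 + 0.134693·688 = 49.804830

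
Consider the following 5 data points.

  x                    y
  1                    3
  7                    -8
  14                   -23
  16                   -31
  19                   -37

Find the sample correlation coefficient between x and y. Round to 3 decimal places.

n = 5, Σx = 57, Σy = -96, Σxy = -1574, Σx² = 863, Σy² = 2932
Sxx = Σx² − (Σx)²/n = 863 − 649.8 = 213.2
Sxy = Σxy − (Σx)(Σy)/n = -1574 − (-1094.4) = -479.6
Syy = Σy² − (Σy)²/n = 2932 − 1843.2 = 1088.8
r = Sxy/√(Sxx·Syy) = -479.6/√(232132.16) = -479.6/481.800955 = -0.995432

-0.995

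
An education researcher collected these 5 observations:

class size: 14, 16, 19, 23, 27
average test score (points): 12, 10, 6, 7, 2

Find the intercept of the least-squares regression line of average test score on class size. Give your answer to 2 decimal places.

20.91

n = 5, Σx = 99, Σy = 37, Σxy = 657, Σx² = 2071
Sxx = Σx² − (Σx)²/n = 2071 − 1960.2 = 110.8
Sxy = Σxy − (Σx)(Σy)/n = 657 − 732.6 = -75.6
b = Sxy/Sxx = -75.6/110.8 = -0.682310
a = ȳ − b·x̄ = 7.4 − (-0.682310)·19.8 = 20.909747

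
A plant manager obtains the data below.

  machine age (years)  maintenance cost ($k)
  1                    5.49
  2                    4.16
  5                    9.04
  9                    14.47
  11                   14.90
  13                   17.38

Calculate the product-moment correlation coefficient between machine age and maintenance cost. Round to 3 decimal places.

n = 6, Σx = 41, Σy = 65.44, Σxy = 579.08, Σx² = 401, Σy² = 862.6226
Sxx = Σx² − (Σx)²/n = 401 − 280.166667 = 120.833333
Sxy = Σxy − (Σx)(Σy)/n = 579.08 − 447.173333 = 131.906667
Syy = Σy² − (Σy)²/n = 862.6226 − 713.732267 = 148.890333
r = Sxy/√(Sxx·Syy) = 131.906667/√(17990.915278) = 131.906667/134.130218 = 0.983422

0.983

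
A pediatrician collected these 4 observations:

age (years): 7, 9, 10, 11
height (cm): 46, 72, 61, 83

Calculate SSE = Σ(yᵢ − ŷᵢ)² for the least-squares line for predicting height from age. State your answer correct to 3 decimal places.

196.971

n = 4, Σx = 37, Σy = 262, Σxy = 2493, Σx² = 351, Σy² = 17910
Sxx = Σx² − (Σx)²/n = 351 − 342.25 = 8.75
Sxy = Σxy − (Σx)(Σy)/n = 2493 − 2423.5 = 69.5
Syy = Σy² − (Σy)²/n = 17910 − 17161 = 749
b = Sxy/Sxx = 69.5/8.75 = 7.942857
SSE = Syy − b·Sxy = 749 − 7.942857·69.5 = 196.971429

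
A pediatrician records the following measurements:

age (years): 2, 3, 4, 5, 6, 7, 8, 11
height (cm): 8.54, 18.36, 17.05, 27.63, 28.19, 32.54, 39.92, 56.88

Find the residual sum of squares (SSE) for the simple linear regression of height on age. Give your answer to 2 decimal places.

n = 8, Σx = 46, Σy = 229.11, Σxy = 1620.47, Σx² = 324, Σy² = 8146.6091
Sxx = Σx² − (Σx)²/n = 324 − 264.5 = 59.5
Sxy = Σxy − (Σx)(Σy)/n = 1620.47 − 1317.3825 = 303.0875
Syy = Σy² − (Σy)²/n = 8146.6091 − 6561.424012 = 1585.185088
b = Sxy/Sxx = 303.0875/59.5 = 5.093908
SSE = Syy − b·Sxy = 1585.185088 − 5.093908·303.0875 = 41.285379

41.29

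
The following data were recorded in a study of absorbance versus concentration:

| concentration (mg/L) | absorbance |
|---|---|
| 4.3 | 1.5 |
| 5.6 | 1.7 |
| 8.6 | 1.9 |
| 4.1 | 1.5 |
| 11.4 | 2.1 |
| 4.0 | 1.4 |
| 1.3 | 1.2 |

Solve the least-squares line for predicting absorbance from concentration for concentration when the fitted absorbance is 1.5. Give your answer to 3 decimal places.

4.351

n = 7, Σx = 39.3, Σy = 11.3, Σxy = 69.56, Σx² = 288.27
Sxx = Σx² − (Σx)²/n = 288.27 − 220.641429 = 67.628571
Sxy = Σxy − (Σx)(Σy)/n = 69.56 − 63.441429 = 6.118571
b = Sxy/Sxx = 6.118571/67.628571 = 0.090473
a = ȳ − b·x̄ = 1.614286 − 0.090473·5.614286 = 1.106343
Set a + b·x = 1.5: x = (1.5 − 1.106343) / 0.090473 = 4.351086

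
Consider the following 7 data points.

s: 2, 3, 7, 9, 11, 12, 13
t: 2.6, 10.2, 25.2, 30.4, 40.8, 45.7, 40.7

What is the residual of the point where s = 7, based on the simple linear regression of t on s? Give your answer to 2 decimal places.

1.50

n = 7, Σx = 57, Σy = 195.6, Σxy = 2012.1, Σx² = 577
Sxx = Σx² − (Σx)²/n = 577 − 464.142857 = 112.857143
Sxy = Σxy − (Σx)(Σy)/n = 2012.1 − 1592.742857 = 419.357143
b = Sxy/Sxx = 419.357143/112.857143 = 3.715823
a = ȳ − b·x̄ = 27.942857 − 3.715823·8.142857 = -2.314557
ŷ(7) = -2.314557 + 3.715823·7 = 23.696203
residual = y − ŷ = 25.2 − 23.696203 = 1.503797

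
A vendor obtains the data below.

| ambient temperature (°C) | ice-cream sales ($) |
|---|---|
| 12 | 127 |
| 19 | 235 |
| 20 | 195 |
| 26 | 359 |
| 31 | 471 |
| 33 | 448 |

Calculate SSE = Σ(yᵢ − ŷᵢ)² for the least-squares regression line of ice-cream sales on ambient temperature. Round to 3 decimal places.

4826.943

n = 6, Σx = 141, Σy = 1835, Σxy = 48608, Σx² = 3631, Σy² = 660805
Sxx = Σx² − (Σx)²/n = 3631 − 3313.5 = 317.5
Sxy = Σxy − (Σx)(Σy)/n = 48608 − 43122.5 = 5485.5
Syy = Σy² − (Σy)²/n = 660805 − 561204.166667 = 99600.833333
b = Sxy/Sxx = 5485.5/317.5 = 17.277165
SSE = Syy − b·Sxy = 99600.833333 − 17.277165·5485.5 = 4826.942782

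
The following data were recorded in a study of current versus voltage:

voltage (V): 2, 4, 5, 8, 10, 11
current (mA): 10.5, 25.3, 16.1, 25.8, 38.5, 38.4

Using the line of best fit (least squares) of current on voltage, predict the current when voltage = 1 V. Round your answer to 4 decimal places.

9.1395

n = 6, Σx = 40, Σy = 154.6, Σxy = 1216.5, Σx² = 330
Sxx = Σx² − (Σx)²/n = 330 − 266.666667 = 63.333333
Sxy = Σxy − (Σx)(Σy)/n = 1216.5 − 1030.666667 = 185.833333
b = Sxy/Sxx = 185.833333/63.333333 = 2.934211
a = ȳ − b·x̄ = 25.766667 − 2.934211·6.666667 = 6.205263
ŷ(1) = a + b·1 = 6.205263 + 2.934211·1 = 9.139474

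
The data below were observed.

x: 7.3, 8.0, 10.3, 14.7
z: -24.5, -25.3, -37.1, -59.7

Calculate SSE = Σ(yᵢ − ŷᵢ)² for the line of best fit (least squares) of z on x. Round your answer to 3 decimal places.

n = 4, Σx = 40.3, Σy = -146.6, Σxy = -1640.97, Σx² = 439.47, Σy² = 6180.84
Sxx = Σx² − (Σx)²/n = 439.47 − 406.0225 = 33.4475
Sxy = Σxy − (Σx)(Σy)/n = -1640.97 − (-1476.995) = -163.975
Syy = Σy² − (Σy)²/n = 6180.84 − 5372.89 = 807.95
b = Sxy/Sxx = -163.975/33.4475 = -4.902459
SSE = Syy − b·Sxy = 807.95 − (-4.902459)·(-163.975) = 4.069273

4.069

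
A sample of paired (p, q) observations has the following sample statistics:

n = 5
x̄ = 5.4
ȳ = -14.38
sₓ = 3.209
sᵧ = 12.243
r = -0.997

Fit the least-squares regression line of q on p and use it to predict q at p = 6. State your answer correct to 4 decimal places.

-16.6623

b = r · sᵧ/sₓ = -0.997 · 12.243/3.209 = -3.803762
a = ȳ − b·x̄ = -14.38 − (-3.803762)·5.4 = 6.160313
ŷ(6) = a + b·6 = 6.160313 + (-3.803762)·6 = -16.662257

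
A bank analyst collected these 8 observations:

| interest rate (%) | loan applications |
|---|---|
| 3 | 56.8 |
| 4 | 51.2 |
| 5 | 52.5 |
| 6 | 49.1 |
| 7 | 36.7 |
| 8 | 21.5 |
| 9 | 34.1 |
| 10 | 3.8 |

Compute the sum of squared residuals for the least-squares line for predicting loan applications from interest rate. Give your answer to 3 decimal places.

440.214

n = 8, Σx = 52, Σy = 305.7, Σxy = 1706.1, Σx² = 380, Σy² = 14001.13
Sxx = Σx² − (Σx)²/n = 380 − 338 = 42
Sxy = Σxy − (Σx)(Σy)/n = 1706.1 − 1987.05 = -280.95
Syy = Σy² − (Σy)²/n = 14001.13 − 11681.56125 = 2319.56875
b = Sxy/Sxx = -280.95/42 = -6.689286
SSE = Syy − b·Sxy = 2319.56875 − (-6.689286)·(-280.95) = 440.213929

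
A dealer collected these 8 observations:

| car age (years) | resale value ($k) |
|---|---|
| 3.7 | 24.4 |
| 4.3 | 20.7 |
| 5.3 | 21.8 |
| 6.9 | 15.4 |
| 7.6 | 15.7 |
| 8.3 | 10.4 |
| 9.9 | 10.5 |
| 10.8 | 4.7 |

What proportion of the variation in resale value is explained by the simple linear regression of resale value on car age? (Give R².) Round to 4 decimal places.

0.9367

n = 8, Σx = 56.8, Σy = 123.6, Σxy = 761.44, Σx² = 449.18, Σy² = 2223.24
Sxx = Σx² − (Σx)²/n = 449.18 − 403.28 = 45.9
Sxy = Σxy − (Σx)(Σy)/n = 761.44 − 877.56 = -116.12
Syy = Σy² − (Σy)²/n = 2223.24 − 1909.62 = 313.62
R² = Sxy²/(Sxx·Syy) = (-116.12)²/(45.9·313.62) = 0.936694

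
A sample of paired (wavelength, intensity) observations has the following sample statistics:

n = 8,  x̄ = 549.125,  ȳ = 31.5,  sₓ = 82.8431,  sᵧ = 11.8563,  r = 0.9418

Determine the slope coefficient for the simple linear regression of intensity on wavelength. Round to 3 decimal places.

b = r · sᵧ/sₓ = 0.9418 · 11.8563/82.8431 = 0.134788

0.135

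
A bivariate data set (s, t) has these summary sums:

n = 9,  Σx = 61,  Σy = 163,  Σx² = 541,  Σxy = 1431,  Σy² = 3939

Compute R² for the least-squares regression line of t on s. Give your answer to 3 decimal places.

0.845

Sxx = Σx² − (Σx)²/n = 541 − 413.444444 = 127.555556
Sxy = Σxy − (Σx)(Σy)/n = 1431 − 1104.777778 = 326.222222
Syy = Σy² − (Σy)²/n = 3939 − 2952.111111 = 986.888889
R² = Sxy²/(Sxx·Syy) = (326.222222)²/(127.555556·986.888889) = 0.845395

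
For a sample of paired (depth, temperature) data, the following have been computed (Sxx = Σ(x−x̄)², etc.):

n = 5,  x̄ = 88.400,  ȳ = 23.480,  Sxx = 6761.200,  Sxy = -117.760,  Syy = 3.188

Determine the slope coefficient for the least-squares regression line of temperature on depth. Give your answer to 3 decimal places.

-0.017

b = Sxy/Sxx = -117.76/6761.2 = -0.017417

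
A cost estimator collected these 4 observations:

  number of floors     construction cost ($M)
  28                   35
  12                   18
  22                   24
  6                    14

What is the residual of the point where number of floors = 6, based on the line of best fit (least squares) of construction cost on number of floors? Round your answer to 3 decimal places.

1.082

n = 4, Σx = 68, Σy = 91, Σxy = 1808, Σx² = 1448
Sxx = Σx² − (Σx)²/n = 1448 − 1156 = 292
Sxy = Σxy − (Σx)(Σy)/n = 1808 − 1547 = 261
b = Sxy/Sxx = 261/292 = 0.893836
a = ȳ − b·x̄ = 22.75 − 0.893836·17 = 7.554795
ŷ(6) = 7.554795 + 0.893836·6 = 12.917808
residual = y − ŷ = 14 − 12.917808 = 1.082192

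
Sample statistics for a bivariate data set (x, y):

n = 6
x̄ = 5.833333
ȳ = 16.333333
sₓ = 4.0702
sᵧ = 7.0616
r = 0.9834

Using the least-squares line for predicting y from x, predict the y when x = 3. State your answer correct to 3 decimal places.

11.499

b = r · sᵧ/sₓ = 0.9834 · 7.0616/4.0702 = 1.706151
a = ȳ − b·x̄ = 16.333333 − 1.706151·5.833333 = 6.380784
ŷ(3) = a + b·3 = 6.380784 + 1.706151·3 = 11.499238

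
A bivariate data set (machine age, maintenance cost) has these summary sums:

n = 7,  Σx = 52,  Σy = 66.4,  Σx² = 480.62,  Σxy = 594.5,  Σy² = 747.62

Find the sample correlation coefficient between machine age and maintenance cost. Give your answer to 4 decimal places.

0.9605

Sxx = Σx² − (Σx)²/n = 480.62 − 386.285714 = 94.334286
Sxy = Σxy − (Σx)(Σy)/n = 594.5 − 493.257143 = 101.242857
Syy = Σy² − (Σy)²/n = 747.62 − 629.851429 = 117.768571
r = Sxy/√(Sxx·Syy) = 101.242857/√(11109.614065) = 101.242857/105.402154 = 0.960539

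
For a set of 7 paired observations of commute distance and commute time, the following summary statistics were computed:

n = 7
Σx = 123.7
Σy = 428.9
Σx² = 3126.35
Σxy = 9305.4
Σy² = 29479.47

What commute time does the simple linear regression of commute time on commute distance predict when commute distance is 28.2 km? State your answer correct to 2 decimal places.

Sxx = Σx² − (Σx)²/n = 3126.35 − 2185.955714 = 940.394286
Sxy = Σxy − (Σx)(Σy)/n = 9305.4 − 7579.275714 = 1726.124286
b = Sxy/Sxx = 1726.124286/940.394286 = 1.835533
a = ȳ − b·x̄ = 61.271429 − 1.835533·17.671429 = 28.834947
ŷ(28.2) = a + b·28.2 = 28.834947 + 1.835533·28.2 = 80.596964

80.60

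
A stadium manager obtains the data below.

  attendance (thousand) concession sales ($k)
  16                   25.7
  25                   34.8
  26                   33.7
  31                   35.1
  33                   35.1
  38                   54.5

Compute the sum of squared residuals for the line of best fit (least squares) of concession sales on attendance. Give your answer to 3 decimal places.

126.739

n = 6, Σx = 169, Σy = 218.9, Σxy = 6474.8, Σx² = 5051, Σy² = 8441.49
Sxx = Σx² − (Σx)²/n = 5051 − 4760.166667 = 290.833333
Sxy = Σxy − (Σx)(Σy)/n = 6474.8 − 6165.683333 = 309.116667
Syy = Σy² − (Σy)²/n = 8441.49 − 7986.201667 = 455.288333
b = Sxy/Sxx = 309.116667/290.833333 = 1.062865
SSE = Syy − b·Sxy = 455.288333 − 1.062865·309.116667 = 126.738946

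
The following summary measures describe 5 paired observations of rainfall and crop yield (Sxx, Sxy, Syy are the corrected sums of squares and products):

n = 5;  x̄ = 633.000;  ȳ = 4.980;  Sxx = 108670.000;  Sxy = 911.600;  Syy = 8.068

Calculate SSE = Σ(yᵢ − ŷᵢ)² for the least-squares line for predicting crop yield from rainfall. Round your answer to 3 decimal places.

b = Sxy/Sxx = 911.6/108670 = 0.008389
SSE = Syy − b·Sxy = 8.068 − 0.008389·911.6 = 0.420861

0.421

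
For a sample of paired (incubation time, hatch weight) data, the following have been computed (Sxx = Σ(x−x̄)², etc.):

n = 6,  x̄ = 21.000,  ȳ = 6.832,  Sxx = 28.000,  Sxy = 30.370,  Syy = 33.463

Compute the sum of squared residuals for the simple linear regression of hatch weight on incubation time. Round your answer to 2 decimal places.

b = Sxy/Sxx = 30.37/28 = 1.084643
SSE = Syy − b·Sxy = 33.463 − 1.084643·30.37 = 0.522396

0.52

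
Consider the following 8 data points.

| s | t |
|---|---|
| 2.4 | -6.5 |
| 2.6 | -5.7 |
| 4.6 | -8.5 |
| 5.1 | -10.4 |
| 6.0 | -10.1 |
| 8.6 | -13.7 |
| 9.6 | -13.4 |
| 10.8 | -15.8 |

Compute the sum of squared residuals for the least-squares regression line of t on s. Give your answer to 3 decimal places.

3.119

n = 8, Σx = 49.7, Σy = -84.1, Σxy = -600.26, Σx² = 378.45, Σy² = 974.05
Sxx = Σx² − (Σx)²/n = 378.45 − 308.76125 = 69.68875
Sxy = Σxy − (Σx)(Σy)/n = -600.26 − (-522.47125) = -77.78875
Syy = Σy² − (Σy)²/n = 974.05 − 884.10125 = 89.94875
b = Sxy/Sxx = -77.78875/69.68875 = -1.116231
SSE = Syy − b·Sxy = 89.94875 − (-1.116231)·(-77.78875) = 3.118528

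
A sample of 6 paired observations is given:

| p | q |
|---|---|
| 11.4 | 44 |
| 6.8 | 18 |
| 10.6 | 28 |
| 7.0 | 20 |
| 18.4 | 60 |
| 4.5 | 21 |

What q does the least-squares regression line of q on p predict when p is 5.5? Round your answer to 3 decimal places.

18.127

n = 6, Σx = 58.7, Σy = 191, Σxy = 2259.3, Σx² = 696.37
Sxx = Σx² − (Σx)²/n = 696.37 − 574.281667 = 122.088333
Sxy = Σxy − (Σx)(Σy)/n = 2259.3 − 1868.616667 = 390.683333
b = Sxy/Sxx = 390.683333/122.088333 = 3.200005
a = ȳ − b·x̄ = 31.833333 − 3.200005·9.783333 = 0.526613
ŷ(5.5) = a + b·5.5 = 0.526613 + 3.200005·5.5 = 18.126643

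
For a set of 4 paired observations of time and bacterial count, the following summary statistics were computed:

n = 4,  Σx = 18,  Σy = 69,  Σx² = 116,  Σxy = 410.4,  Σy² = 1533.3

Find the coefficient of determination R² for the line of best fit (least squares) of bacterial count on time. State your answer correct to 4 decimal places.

Sxx = Σx² − (Σx)²/n = 116 − 81 = 35
Sxy = Σxy − (Σx)(Σy)/n = 410.4 − 310.5 = 99.9
Syy = Σy² − (Σy)²/n = 1533.3 − 1190.25 = 343.05
R² = Sxy²/(Sxx·Syy) = (99.9)²/(35·343.05) = 0.831200

0.8312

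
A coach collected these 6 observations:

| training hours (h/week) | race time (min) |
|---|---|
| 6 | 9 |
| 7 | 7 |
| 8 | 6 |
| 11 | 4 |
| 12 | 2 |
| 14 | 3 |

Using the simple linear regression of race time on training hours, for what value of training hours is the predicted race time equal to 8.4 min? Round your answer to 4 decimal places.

5.5414

n = 6, Σx = 58, Σy = 31, Σxy = 261, Σx² = 610
Sxx = Σx² − (Σx)²/n = 610 − 560.666667 = 49.333333
Sxy = Σxy − (Σx)(Σy)/n = 261 − 299.666667 = -38.666667
b = Sxy/Sxx = -38.666667/49.333333 = -0.783784
a = ȳ − b·x̄ = 5.166667 − (-0.783784)·9.666667 = 12.743243
Set a + b·x = 8.4: x = (8.4 − 12.743243) / (-0.783784) = 5.541379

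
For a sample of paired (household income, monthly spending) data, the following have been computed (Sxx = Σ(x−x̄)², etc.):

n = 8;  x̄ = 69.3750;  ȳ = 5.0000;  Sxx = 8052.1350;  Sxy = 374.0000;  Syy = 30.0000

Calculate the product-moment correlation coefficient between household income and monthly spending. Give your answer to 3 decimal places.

r = Sxy/√(Sxx·Syy) = 374/√(241564.05) = 374/491.491658 = 0.760949

0.761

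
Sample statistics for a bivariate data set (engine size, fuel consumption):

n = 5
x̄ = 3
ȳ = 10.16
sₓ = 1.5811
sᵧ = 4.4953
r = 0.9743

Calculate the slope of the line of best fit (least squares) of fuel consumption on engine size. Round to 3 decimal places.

2.770

b = r · sᵧ/sₓ = 0.9743 · 4.4953/1.5811 = 2.770078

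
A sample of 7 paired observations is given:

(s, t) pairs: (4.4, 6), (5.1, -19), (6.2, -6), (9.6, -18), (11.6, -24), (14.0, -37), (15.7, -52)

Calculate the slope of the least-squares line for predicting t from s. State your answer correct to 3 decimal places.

-3.905

n = 7, Σx = 66.6, Σy = -150, Σxy = -1893.3, Σx² = 753.02
Sxx = Σx² − (Σx)²/n = 753.02 − 633.651429 = 119.368571
Sxy = Σxy − (Σx)(Σy)/n = -1893.3 − (-1427.142857) = -466.157143
b = Sxy/Sxx = -466.157143/119.368571 = -3.905192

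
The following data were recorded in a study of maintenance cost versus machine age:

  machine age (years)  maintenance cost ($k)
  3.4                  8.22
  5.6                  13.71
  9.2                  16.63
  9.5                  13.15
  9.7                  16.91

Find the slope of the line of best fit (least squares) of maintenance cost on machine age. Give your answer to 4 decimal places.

1.0388

n = 5, Σx = 37.4, Σy = 68.62, Σxy = 546.672, Σx² = 311.9
Sxx = Σx² − (Σx)²/n = 311.9 − 279.752 = 32.148
Sxy = Σxy − (Σx)(Σy)/n = 546.672 − 513.2776 = 33.3944
b = Sxy/Sxx = 33.3944/32.148 = 1.038771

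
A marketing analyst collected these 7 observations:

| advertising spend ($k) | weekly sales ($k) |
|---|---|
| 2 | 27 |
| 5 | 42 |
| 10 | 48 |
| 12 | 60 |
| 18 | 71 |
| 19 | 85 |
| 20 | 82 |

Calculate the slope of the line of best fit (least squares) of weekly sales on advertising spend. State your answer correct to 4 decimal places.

n = 7, Σx = 86, Σy = 415, Σxy = 5997, Σx² = 1358
Sxx = Σx² − (Σx)²/n = 1358 − 1056.571429 = 301.428571
Sxy = Σxy − (Σx)(Σy)/n = 5997 − 5098.571429 = 898.428571
b = Sxy/Sxx = 898.428571/301.428571 = 2.980569

2.9806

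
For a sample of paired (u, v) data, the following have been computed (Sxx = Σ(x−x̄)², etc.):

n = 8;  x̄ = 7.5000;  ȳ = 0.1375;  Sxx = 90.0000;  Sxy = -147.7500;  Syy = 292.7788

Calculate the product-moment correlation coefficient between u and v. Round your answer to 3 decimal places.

r = Sxy/√(Sxx·Syy) = -147.75/√(26350.092) = -147.75/162.327114 = -0.910199

-0.910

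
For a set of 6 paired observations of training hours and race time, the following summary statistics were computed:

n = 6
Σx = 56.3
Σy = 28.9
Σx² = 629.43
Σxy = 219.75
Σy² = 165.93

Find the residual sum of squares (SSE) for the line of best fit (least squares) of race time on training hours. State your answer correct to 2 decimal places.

0.58

Sxx = Σx² − (Σx)²/n = 629.43 − 528.281667 = 101.148333
Sxy = Σxy − (Σx)(Σy)/n = 219.75 − 271.178333 = -51.428333
Syy = Σy² − (Σy)²/n = 165.93 − 139.201667 = 26.728333
b = Sxy/Sxx = -51.428333/101.148333 = -0.508445
SSE = Syy − b·Sxy = 26.728333 − (-0.508445)·(-51.428333) = 0.579870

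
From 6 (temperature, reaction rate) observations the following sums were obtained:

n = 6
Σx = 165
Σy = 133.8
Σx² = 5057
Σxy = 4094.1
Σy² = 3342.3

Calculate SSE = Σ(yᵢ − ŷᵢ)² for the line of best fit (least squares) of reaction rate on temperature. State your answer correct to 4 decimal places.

27.6781

Sxx = Σx² − (Σx)²/n = 5057 − 4537.5 = 519.5
Sxy = Σxy − (Σx)(Σy)/n = 4094.1 − 3679.5 = 414.6
Syy = Σy² − (Σy)²/n = 3342.3 − 2983.74 = 358.56
b = Sxy/Sxx = 414.6/519.5 = 0.798075
SSE = Syy − b·Sxy = 358.56 − 0.798075·414.6 = 27.678075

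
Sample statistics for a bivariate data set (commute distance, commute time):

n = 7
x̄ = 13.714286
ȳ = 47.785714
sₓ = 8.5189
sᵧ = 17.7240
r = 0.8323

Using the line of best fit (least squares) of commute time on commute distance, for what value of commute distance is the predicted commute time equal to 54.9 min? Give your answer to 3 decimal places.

b = r · sᵧ/sₓ = 0.8323 · 17.724/8.5189 = 1.731642
a = ȳ − b·x̄ = 47.785714 − 1.731642·13.714286 = 24.037480
Set a + b·x = 54.9: x = (54.9 − 24.037480) / 1.731642 = 17.822691

17.823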